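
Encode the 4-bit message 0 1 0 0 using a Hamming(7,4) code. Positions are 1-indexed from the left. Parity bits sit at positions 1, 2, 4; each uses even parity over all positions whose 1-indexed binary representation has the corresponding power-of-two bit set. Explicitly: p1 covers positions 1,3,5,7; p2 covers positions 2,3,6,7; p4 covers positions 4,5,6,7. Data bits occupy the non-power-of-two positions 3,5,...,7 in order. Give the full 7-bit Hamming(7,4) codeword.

Place data bits at non-power-of-two positions: b3=0, b5=1, b6=0, b7=0.
p1 = XOR of data positions {3,5,7} = 0⊕1⊕0 = 1
p2 = XOR of data positions {3,6,7} = 0⊕0⊕0 = 0
p4 = XOR of data positions {5,6,7} = 1⊕0⊕0 = 1
Codeword b1..b7 = 1001100

1001100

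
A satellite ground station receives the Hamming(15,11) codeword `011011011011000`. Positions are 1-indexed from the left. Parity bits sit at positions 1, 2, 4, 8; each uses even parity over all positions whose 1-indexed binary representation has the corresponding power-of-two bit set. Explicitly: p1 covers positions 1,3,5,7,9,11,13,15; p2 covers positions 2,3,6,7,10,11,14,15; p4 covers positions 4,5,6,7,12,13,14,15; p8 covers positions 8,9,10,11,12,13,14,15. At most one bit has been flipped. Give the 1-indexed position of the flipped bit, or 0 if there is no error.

4

s1: b1⊕b3⊕b5⊕b7⊕b9⊕b11⊕b13⊕b15 = 0⊕1⊕1⊕0⊕1⊕1⊕0⊕0 = 0
s2: b2⊕b3⊕b6⊕b7⊕b10⊕b11⊕b14⊕b15 = 1⊕1⊕1⊕0⊕0⊕1⊕0⊕0 = 0
s4: b4⊕b5⊕b6⊕b7⊕b12⊕b13⊕b14⊕b15 = 0⊕1⊕1⊕0⊕1⊕0⊕0⊕0 = 1
s8: b8⊕b9⊕b10⊕b11⊕b12⊕b13⊕b14⊕b15 = 1⊕1⊕0⊕1⊕1⊕0⊕0⊕0 = 0
Syndrome (s8...s1) = 0100 → position 4.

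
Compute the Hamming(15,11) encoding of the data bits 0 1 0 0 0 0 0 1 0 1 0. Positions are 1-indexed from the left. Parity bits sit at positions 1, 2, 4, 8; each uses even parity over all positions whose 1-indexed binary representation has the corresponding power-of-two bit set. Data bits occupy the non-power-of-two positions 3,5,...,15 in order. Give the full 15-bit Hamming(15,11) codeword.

Place data bits at non-power-of-two positions: b3=0, b5=1, b6=0, b7=0, b9=0, b10=0, b11=0, b12=1, b13=0, b14=1, b15=0.
p1 = XOR of data positions {3,5,7,9,11,13,15} = 0⊕1⊕0⊕0⊕0⊕0⊕0 = 1
p2 = XOR of data positions {3,6,7,10,11,14,15} = 0⊕0⊕0⊕0⊕0⊕1⊕0 = 1
p4 = XOR of data positions {5,6,7,12,13,14,15} = 1⊕0⊕0⊕1⊕0⊕1⊕0 = 1
p8 = XOR of data positions {9,10,11,12,13,14,15} = 0⊕0⊕0⊕1⊕0⊕1⊕0 = 0
Codeword b1..b15 = 110110000001010

110110000001010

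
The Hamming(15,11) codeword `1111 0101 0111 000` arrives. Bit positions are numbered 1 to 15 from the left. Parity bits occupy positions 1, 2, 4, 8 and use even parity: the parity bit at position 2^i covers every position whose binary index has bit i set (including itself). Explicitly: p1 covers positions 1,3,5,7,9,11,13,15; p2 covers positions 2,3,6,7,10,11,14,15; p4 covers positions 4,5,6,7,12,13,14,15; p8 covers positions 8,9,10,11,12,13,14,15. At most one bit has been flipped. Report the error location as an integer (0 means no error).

7

s1: b1⊕b3⊕b5⊕b7⊕b9⊕b11⊕b13⊕b15 = 1⊕1⊕0⊕0⊕0⊕1⊕0⊕0 = 1
s2: b2⊕b3⊕b6⊕b7⊕b10⊕b11⊕b14⊕b15 = 1⊕1⊕1⊕0⊕1⊕1⊕0⊕0 = 1
s4: b4⊕b5⊕b6⊕b7⊕b12⊕b13⊕b14⊕b15 = 1⊕0⊕1⊕0⊕1⊕0⊕0⊕0 = 1
s8: b8⊕b9⊕b10⊕b11⊕b12⊕b13⊕b14⊕b15 = 1⊕0⊕1⊕1⊕1⊕0⊕0⊕0 = 0
Syndrome (s8...s1) = 0111 → position 7.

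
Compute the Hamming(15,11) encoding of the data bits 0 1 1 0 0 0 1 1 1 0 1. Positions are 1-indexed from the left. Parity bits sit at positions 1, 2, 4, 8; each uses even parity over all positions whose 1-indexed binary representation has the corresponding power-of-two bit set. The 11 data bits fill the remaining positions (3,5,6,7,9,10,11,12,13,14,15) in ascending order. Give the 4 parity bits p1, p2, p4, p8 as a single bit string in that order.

0110

Place data bits at non-power-of-two positions: b3=0, b5=1, b6=1, b7=0, b9=0, b10=0, b11=1, b12=1, b13=1, b14=0, b15=1.
p1 = XOR of data positions {3,5,7,9,11,13,15} = 0⊕1⊕0⊕0⊕1⊕1⊕1 = 0
p2 = XOR of data positions {3,6,7,10,11,14,15} = 0⊕1⊕0⊕0⊕1⊕0⊕1 = 1
p4 = XOR of data positions {5,6,7,12,13,14,15} = 1⊕1⊕0⊕1⊕1⊕0⊕1 = 1
p8 = XOR of data positions {9,10,11,12,13,14,15} = 0⊕0⊕1⊕1⊕1⊕0⊕1 = 0
Parity bits p1,p2,p4,p8 = 0110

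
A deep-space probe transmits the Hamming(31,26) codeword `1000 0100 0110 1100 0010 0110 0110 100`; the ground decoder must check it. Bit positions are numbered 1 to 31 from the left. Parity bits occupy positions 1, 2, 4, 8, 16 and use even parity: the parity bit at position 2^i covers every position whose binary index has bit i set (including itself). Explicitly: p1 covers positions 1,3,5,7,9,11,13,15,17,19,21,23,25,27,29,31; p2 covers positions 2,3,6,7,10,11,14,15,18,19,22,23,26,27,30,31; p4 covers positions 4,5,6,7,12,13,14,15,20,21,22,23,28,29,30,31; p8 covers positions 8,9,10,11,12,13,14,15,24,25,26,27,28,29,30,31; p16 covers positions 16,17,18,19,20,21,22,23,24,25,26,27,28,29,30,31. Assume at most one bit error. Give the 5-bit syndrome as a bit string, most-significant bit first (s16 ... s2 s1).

01011

s1: b1⊕b3⊕b5⊕b7⊕b9⊕b11⊕b13⊕b15⊕b17⊕b19⊕b21⊕b23⊕b25⊕b27⊕b29⊕b31 = 1⊕0⊕0⊕0⊕0⊕1⊕1⊕0⊕0⊕1⊕0⊕1⊕0⊕1⊕1⊕0 = 1
s2: b2⊕b3⊕b6⊕b7⊕b10⊕b11⊕b14⊕b15⊕b18⊕b19⊕b22⊕b23⊕b26⊕b27⊕b30⊕b31 = 0⊕0⊕1⊕0⊕1⊕1⊕1⊕0⊕0⊕1⊕1⊕1⊕1⊕1⊕0⊕0 = 1
s4: b4⊕b5⊕b6⊕b7⊕b12⊕b13⊕b14⊕b15⊕b20⊕b21⊕b22⊕b23⊕b28⊕b29⊕b30⊕b31 = 0⊕0⊕1⊕0⊕0⊕1⊕1⊕0⊕0⊕0⊕1⊕1⊕0⊕1⊕0⊕0 = 0
s8: b8⊕b9⊕b10⊕b11⊕b12⊕b13⊕b14⊕b15⊕b24⊕b25⊕b26⊕b27⊕b28⊕b29⊕b30⊕b31 = 0⊕0⊕1⊕1⊕0⊕1⊕1⊕0⊕0⊕0⊕1⊕1⊕0⊕1⊕0⊕0 = 1
s16: b16⊕b17⊕b18⊕b19⊕b20⊕b21⊕b22⊕b23⊕b24⊕b25⊕b26⊕b27⊕b28⊕b29⊕b30⊕b31 = 0⊕0⊕0⊕1⊕0⊕0⊕1⊕1⊕0⊕0⊕1⊕1⊕0⊕1⊕0⊕0 = 0
Syndrome (s16...s1) = 01011 → position 11.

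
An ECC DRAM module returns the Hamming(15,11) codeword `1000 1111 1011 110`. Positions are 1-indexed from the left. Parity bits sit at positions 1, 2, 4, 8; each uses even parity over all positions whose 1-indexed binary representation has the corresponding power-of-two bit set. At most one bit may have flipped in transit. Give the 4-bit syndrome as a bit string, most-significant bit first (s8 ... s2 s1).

s1: b1⊕b3⊕b5⊕b7⊕b9⊕b11⊕b13⊕b15 = 1⊕0⊕1⊕1⊕1⊕1⊕1⊕0 = 0
s2: b2⊕b3⊕b6⊕b7⊕b10⊕b11⊕b14⊕b15 = 0⊕0⊕1⊕1⊕0⊕1⊕1⊕0 = 0
s4: b4⊕b5⊕b6⊕b7⊕b12⊕b13⊕b14⊕b15 = 0⊕1⊕1⊕1⊕1⊕1⊕1⊕0 = 0
s8: b8⊕b9⊕b10⊕b11⊕b12⊕b13⊕b14⊕b15 = 1⊕1⊕0⊕1⊕1⊕1⊕1⊕0 = 0
Syndrome (s8...s1) = 0000 → position 0 (no error).

0000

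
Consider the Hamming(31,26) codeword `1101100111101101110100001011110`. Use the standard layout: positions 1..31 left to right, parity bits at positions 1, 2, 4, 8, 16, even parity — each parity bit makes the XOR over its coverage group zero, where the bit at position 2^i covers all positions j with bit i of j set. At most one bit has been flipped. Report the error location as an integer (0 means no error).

27

s1: b1⊕b3⊕b5⊕b7⊕b9⊕b11⊕b13⊕b15⊕b17⊕b19⊕b21⊕b23⊕b25⊕b27⊕b29⊕b31 = 1⊕0⊕1⊕0⊕1⊕1⊕1⊕0⊕1⊕0⊕0⊕0⊕1⊕1⊕1⊕0 = 1
s2: b2⊕b3⊕b6⊕b7⊕b10⊕b11⊕b14⊕b15⊕b18⊕b19⊕b22⊕b23⊕b26⊕b27⊕b30⊕b31 = 1⊕0⊕0⊕0⊕1⊕1⊕1⊕0⊕1⊕0⊕0⊕0⊕0⊕1⊕1⊕0 = 1
s4: b4⊕b5⊕b6⊕b7⊕b12⊕b13⊕b14⊕b15⊕b20⊕b21⊕b22⊕b23⊕b28⊕b29⊕b30⊕b31 = 1⊕1⊕0⊕0⊕0⊕1⊕1⊕0⊕1⊕0⊕0⊕0⊕1⊕1⊕1⊕0 = 0
s8: b8⊕b9⊕b10⊕b11⊕b12⊕b13⊕b14⊕b15⊕b24⊕b25⊕b26⊕b27⊕b28⊕b29⊕b30⊕b31 = 1⊕1⊕1⊕1⊕0⊕1⊕1⊕0⊕0⊕1⊕0⊕1⊕1⊕1⊕1⊕0 = 1
s16: b16⊕b17⊕b18⊕b19⊕b20⊕b21⊕b22⊕b23⊕b24⊕b25⊕b26⊕b27⊕b28⊕b29⊕b30⊕b31 = 1⊕1⊕1⊕0⊕1⊕0⊕0⊕0⊕0⊕1⊕0⊕1⊕1⊕1⊕1⊕0 = 1
Syndrome (s16...s1) = 11011 → position 27.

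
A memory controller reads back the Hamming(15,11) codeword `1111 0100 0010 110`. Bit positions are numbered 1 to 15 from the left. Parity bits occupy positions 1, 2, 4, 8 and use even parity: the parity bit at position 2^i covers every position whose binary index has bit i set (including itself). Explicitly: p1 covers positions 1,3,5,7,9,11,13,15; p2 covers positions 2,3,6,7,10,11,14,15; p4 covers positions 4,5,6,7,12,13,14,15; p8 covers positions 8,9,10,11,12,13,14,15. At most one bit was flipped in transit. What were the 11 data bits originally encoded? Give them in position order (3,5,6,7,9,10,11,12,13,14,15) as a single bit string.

10100110110

s1: b1⊕b3⊕b5⊕b7⊕b9⊕b11⊕b13⊕b15 = 1⊕1⊕0⊕0⊕0⊕1⊕1⊕0 = 0
s2: b2⊕b3⊕b6⊕b7⊕b10⊕b11⊕b14⊕b15 = 1⊕1⊕1⊕0⊕0⊕1⊕1⊕0 = 1
s4: b4⊕b5⊕b6⊕b7⊕b12⊕b13⊕b14⊕b15 = 1⊕0⊕1⊕0⊕0⊕1⊕1⊕0 = 0
s8: b8⊕b9⊕b10⊕b11⊕b12⊕b13⊕b14⊕b15 = 0⊕0⊕0⊕1⊕0⊕1⊕1⊕0 = 1
Syndrome (s8...s1) = 1010 → position 10.
Flip bit 10: corrected codeword = 111101000110110
Data bits at positions 3,5,6,7,9,10,11,12,13,14,15: 10100110110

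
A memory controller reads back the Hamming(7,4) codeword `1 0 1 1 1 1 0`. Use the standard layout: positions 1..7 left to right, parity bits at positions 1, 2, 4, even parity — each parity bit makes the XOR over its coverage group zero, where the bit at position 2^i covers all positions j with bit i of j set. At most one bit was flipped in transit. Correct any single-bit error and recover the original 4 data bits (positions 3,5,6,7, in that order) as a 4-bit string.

s1: b1⊕b3⊕b5⊕b7 = 1⊕1⊕1⊕0 = 1
s2: b2⊕b3⊕b6⊕b7 = 0⊕1⊕1⊕0 = 0
s4: b4⊕b5⊕b6⊕b7 = 1⊕1⊕1⊕0 = 1
Syndrome (s4...s1) = 101 → position 5.
Flip bit 5: corrected codeword = 1011010
Data bits at positions 3,5,6,7: 1010

1010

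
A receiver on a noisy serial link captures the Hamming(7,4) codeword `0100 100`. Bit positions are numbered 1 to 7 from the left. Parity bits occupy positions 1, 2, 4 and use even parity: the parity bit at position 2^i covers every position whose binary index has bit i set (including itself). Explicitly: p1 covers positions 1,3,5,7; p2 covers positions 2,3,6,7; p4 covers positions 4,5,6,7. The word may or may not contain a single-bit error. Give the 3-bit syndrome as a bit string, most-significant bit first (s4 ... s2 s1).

s1: b1⊕b3⊕b5⊕b7 = 0⊕0⊕1⊕0 = 1
s2: b2⊕b3⊕b6⊕b7 = 1⊕0⊕0⊕0 = 1
s4: b4⊕b5⊕b6⊕b7 = 0⊕1⊕0⊕0 = 1
Syndrome (s4...s1) = 111 → position 7.

111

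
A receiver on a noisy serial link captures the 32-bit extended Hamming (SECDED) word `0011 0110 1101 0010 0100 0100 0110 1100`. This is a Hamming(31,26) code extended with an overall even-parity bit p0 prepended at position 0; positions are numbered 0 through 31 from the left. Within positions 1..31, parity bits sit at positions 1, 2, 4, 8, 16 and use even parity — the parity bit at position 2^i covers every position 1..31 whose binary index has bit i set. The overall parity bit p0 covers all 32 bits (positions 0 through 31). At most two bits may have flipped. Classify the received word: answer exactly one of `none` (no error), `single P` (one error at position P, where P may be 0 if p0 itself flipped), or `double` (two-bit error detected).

s1: b1⊕b3⊕b5⊕b7⊕b9⊕b11⊕b13⊕b15⊕b17⊕b19⊕b21⊕b23⊕b25⊕b27⊕b29⊕b31 = 0⊕1⊕1⊕0⊕1⊕1⊕0⊕0⊕1⊕0⊕1⊕0⊕1⊕0⊕1⊕0 = 0
s2: b2⊕b3⊕b6⊕b7⊕b10⊕b11⊕b14⊕b15⊕b18⊕b19⊕b22⊕b23⊕b26⊕b27⊕b30⊕b31 = 1⊕1⊕1⊕0⊕0⊕1⊕1⊕0⊕0⊕0⊕0⊕0⊕1⊕0⊕0⊕0 = 0
s4: b4⊕b5⊕b6⊕b7⊕b12⊕b13⊕b14⊕b15⊕b20⊕b21⊕b22⊕b23⊕b28⊕b29⊕b30⊕b31 = 0⊕1⊕1⊕0⊕0⊕0⊕1⊕0⊕0⊕1⊕0⊕0⊕1⊕1⊕0⊕0 = 0
s8: b8⊕b9⊕b10⊕b11⊕b12⊕b13⊕b14⊕b15⊕b24⊕b25⊕b26⊕b27⊕b28⊕b29⊕b30⊕b31 = 1⊕1⊕0⊕1⊕0⊕0⊕1⊕0⊕0⊕1⊕1⊕0⊕1⊕1⊕0⊕0 = 0
s16: b16⊕b17⊕b18⊕b19⊕b20⊕b21⊕b22⊕b23⊕b24⊕b25⊕b26⊕b27⊕b28⊕b29⊕b30⊕b31 = 0⊕1⊕0⊕0⊕0⊕1⊕0⊕0⊕0⊕1⊕1⊕0⊕1⊕1⊕0⊕0 = 0
Syndrome (s16...s1) = 00000 → position 0 (no error).
Overall parity (XOR of all 32 bits, including p0): 0⊕0⊕1⊕1⊕0⊕1⊕1⊕0⊕1⊕1⊕0⊕1⊕0⊕0⊕1⊕0⊕0⊕1⊕0⊕0⊕0⊕1⊕0⊕0⊕0⊕1⊕1⊕0⊕1⊕1⊕0⊕0 = 0
Overall=0, syndrome position=0 → no error.

none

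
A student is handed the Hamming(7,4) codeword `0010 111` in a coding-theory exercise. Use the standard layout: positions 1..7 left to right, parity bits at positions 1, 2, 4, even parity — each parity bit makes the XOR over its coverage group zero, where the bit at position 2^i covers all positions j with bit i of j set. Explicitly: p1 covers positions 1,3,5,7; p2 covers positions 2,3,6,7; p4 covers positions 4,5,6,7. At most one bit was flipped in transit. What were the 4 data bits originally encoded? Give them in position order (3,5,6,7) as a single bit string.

1110

s1: b1⊕b3⊕b5⊕b7 = 0⊕1⊕1⊕1 = 1
s2: b2⊕b3⊕b6⊕b7 = 0⊕1⊕1⊕1 = 1
s4: b4⊕b5⊕b6⊕b7 = 0⊕1⊕1⊕1 = 1
Syndrome (s4...s1) = 111 → position 7.
Flip bit 7: corrected codeword = 0010110
Data bits at positions 3,5,6,7: 1110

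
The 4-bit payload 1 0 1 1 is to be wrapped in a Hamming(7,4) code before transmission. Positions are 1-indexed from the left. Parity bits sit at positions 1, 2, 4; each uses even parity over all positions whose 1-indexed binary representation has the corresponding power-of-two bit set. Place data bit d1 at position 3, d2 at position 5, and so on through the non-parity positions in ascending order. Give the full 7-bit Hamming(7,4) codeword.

0110011

Place data bits at non-power-of-two positions: b3=1, b5=0, b6=1, b7=1.
p1 = XOR of data positions {3,5,7} = 1⊕0⊕1 = 0
p2 = XOR of data positions {3,6,7} = 1⊕1⊕1 = 1
p4 = XOR of data positions {5,6,7} = 0⊕1⊕1 = 0
Codeword b1..b7 = 0110011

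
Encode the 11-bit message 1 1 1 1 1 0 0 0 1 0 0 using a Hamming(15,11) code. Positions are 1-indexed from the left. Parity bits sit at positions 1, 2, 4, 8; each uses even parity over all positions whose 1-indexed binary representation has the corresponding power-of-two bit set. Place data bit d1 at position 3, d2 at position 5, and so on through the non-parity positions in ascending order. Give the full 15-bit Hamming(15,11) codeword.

111011101000100

Place data bits at non-power-of-two positions: b3=1, b5=1, b6=1, b7=1, b9=1, b10=0, b11=0, b12=0, b13=1, b14=0, b15=0.
p1 = XOR of data positions {3,5,7,9,11,13,15} = 1⊕1⊕1⊕1⊕0⊕1⊕0 = 1
p2 = XOR of data positions {3,6,7,10,11,14,15} = 1⊕1⊕1⊕0⊕0⊕0⊕0 = 1
p4 = XOR of data positions {5,6,7,12,13,14,15} = 1⊕1⊕1⊕0⊕1⊕0⊕0 = 0
p8 = XOR of data positions {9,10,11,12,13,14,15} = 1⊕0⊕0⊕0⊕1⊕0⊕0 = 0
Codeword b1..b15 = 111011101000100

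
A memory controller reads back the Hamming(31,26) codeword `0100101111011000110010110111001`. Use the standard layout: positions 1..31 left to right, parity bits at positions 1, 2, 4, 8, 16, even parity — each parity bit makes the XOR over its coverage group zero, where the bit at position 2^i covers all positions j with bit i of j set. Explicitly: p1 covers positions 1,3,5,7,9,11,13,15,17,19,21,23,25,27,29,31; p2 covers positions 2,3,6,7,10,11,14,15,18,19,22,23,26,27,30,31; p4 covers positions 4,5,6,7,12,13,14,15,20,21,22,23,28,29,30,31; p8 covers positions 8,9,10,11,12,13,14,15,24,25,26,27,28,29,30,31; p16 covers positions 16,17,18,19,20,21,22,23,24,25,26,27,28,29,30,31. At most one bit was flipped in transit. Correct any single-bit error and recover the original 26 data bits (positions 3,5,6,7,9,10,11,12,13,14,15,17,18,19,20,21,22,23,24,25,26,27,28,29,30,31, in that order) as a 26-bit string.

01011101100010010110111001

s1: b1⊕b3⊕b5⊕b7⊕b9⊕b11⊕b13⊕b15⊕b17⊕b19⊕b21⊕b23⊕b25⊕b27⊕b29⊕b31 = 0⊕0⊕1⊕1⊕1⊕0⊕1⊕0⊕1⊕0⊕1⊕1⊕0⊕1⊕0⊕1 = 1
s2: b2⊕b3⊕b6⊕b7⊕b10⊕b11⊕b14⊕b15⊕b18⊕b19⊕b22⊕b23⊕b26⊕b27⊕b30⊕b31 = 1⊕0⊕0⊕1⊕1⊕0⊕0⊕0⊕1⊕0⊕0⊕1⊕1⊕1⊕0⊕1 = 0
s4: b4⊕b5⊕b6⊕b7⊕b12⊕b13⊕b14⊕b15⊕b20⊕b21⊕b22⊕b23⊕b28⊕b29⊕b30⊕b31 = 0⊕1⊕0⊕1⊕1⊕1⊕0⊕0⊕0⊕1⊕0⊕1⊕1⊕0⊕0⊕1 = 0
s8: b8⊕b9⊕b10⊕b11⊕b12⊕b13⊕b14⊕b15⊕b24⊕b25⊕b26⊕b27⊕b28⊕b29⊕b30⊕b31 = 1⊕1⊕1⊕0⊕1⊕1⊕0⊕0⊕1⊕0⊕1⊕1⊕1⊕0⊕0⊕1 = 0
s16: b16⊕b17⊕b18⊕b19⊕b20⊕b21⊕b22⊕b23⊕b24⊕b25⊕b26⊕b27⊕b28⊕b29⊕b30⊕b31 = 0⊕1⊕1⊕0⊕0⊕1⊕0⊕1⊕1⊕0⊕1⊕1⊕1⊕0⊕0⊕1 = 1
Syndrome (s16...s1) = 10001 → position 17.
Flip bit 17: corrected codeword = 0100101111011000010010110111001
Data bits at positions 3,5,6,7,9,10,11,12,13,14,15,17,18,19,20,21,22,23,24,25,26,27,28,29,30,31: 01011101100010010110111001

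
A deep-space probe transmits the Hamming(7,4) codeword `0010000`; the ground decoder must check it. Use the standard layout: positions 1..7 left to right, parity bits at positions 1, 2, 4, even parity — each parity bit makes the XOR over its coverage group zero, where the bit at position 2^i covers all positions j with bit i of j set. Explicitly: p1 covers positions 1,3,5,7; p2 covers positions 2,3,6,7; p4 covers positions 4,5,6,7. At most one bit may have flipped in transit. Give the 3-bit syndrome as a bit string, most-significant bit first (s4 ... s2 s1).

s1: b1⊕b3⊕b5⊕b7 = 0⊕1⊕0⊕0 = 1
s2: b2⊕b3⊕b6⊕b7 = 0⊕1⊕0⊕0 = 1
s4: b4⊕b5⊕b6⊕b7 = 0⊕0⊕0⊕0 = 0
Syndrome (s4...s1) = 011 → position 3.

011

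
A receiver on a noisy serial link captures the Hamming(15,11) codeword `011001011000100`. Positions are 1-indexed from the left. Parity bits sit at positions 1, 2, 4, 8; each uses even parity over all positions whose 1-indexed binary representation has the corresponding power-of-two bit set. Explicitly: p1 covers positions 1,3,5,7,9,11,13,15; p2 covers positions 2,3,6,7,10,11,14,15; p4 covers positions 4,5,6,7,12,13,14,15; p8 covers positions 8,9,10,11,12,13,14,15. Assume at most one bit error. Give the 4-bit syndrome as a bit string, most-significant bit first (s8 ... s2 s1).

1011

s1: b1⊕b3⊕b5⊕b7⊕b9⊕b11⊕b13⊕b15 = 0⊕1⊕0⊕0⊕1⊕0⊕1⊕0 = 1
s2: b2⊕b3⊕b6⊕b7⊕b10⊕b11⊕b14⊕b15 = 1⊕1⊕1⊕0⊕0⊕0⊕0⊕0 = 1
s4: b4⊕b5⊕b6⊕b7⊕b12⊕b13⊕b14⊕b15 = 0⊕0⊕1⊕0⊕0⊕1⊕0⊕0 = 0
s8: b8⊕b9⊕b10⊕b11⊕b12⊕b13⊕b14⊕b15 = 1⊕1⊕0⊕0⊕0⊕1⊕0⊕0 = 1
Syndrome (s8...s1) = 1011 → position 11.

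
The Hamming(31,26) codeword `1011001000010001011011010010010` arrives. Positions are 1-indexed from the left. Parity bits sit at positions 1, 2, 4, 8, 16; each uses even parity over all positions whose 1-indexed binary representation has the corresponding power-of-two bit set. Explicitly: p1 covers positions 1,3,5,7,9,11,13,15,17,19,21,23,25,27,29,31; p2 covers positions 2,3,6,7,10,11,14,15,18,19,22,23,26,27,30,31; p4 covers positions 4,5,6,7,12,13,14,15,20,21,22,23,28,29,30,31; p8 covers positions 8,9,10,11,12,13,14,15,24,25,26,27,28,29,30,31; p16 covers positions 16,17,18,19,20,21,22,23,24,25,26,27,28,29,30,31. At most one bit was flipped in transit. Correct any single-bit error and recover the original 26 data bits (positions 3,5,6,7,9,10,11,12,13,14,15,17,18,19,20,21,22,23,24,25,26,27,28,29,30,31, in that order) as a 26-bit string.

10010001000011011010010010

s1: b1⊕b3⊕b5⊕b7⊕b9⊕b11⊕b13⊕b15⊕b17⊕b19⊕b21⊕b23⊕b25⊕b27⊕b29⊕b31 = 1⊕1⊕0⊕1⊕0⊕0⊕0⊕0⊕0⊕1⊕1⊕0⊕0⊕1⊕0⊕0 = 0
s2: b2⊕b3⊕b6⊕b7⊕b10⊕b11⊕b14⊕b15⊕b18⊕b19⊕b22⊕b23⊕b26⊕b27⊕b30⊕b31 = 0⊕1⊕0⊕1⊕0⊕0⊕0⊕0⊕1⊕1⊕1⊕0⊕0⊕1⊕1⊕0 = 1
s4: b4⊕b5⊕b6⊕b7⊕b12⊕b13⊕b14⊕b15⊕b20⊕b21⊕b22⊕b23⊕b28⊕b29⊕b30⊕b31 = 1⊕0⊕0⊕1⊕1⊕0⊕0⊕0⊕0⊕1⊕1⊕0⊕0⊕0⊕1⊕0 = 0
s8: b8⊕b9⊕b10⊕b11⊕b12⊕b13⊕b14⊕b15⊕b24⊕b25⊕b26⊕b27⊕b28⊕b29⊕b30⊕b31 = 0⊕0⊕0⊕0⊕1⊕0⊕0⊕0⊕1⊕0⊕0⊕1⊕0⊕0⊕1⊕0 = 0
s16: b16⊕b17⊕b18⊕b19⊕b20⊕b21⊕b22⊕b23⊕b24⊕b25⊕b26⊕b27⊕b28⊕b29⊕b30⊕b31 = 1⊕0⊕1⊕1⊕0⊕1⊕1⊕0⊕1⊕0⊕0⊕1⊕0⊕0⊕1⊕0 = 0
Syndrome (s16...s1) = 00010 → position 2.
Flip bit 2: corrected codeword = 1111001000010001011011010010010
Data bits at positions 3,5,6,7,9,10,11,12,13,14,15,17,18,19,20,21,22,23,24,25,26,27,28,29,30,31: 10010001000011011010010010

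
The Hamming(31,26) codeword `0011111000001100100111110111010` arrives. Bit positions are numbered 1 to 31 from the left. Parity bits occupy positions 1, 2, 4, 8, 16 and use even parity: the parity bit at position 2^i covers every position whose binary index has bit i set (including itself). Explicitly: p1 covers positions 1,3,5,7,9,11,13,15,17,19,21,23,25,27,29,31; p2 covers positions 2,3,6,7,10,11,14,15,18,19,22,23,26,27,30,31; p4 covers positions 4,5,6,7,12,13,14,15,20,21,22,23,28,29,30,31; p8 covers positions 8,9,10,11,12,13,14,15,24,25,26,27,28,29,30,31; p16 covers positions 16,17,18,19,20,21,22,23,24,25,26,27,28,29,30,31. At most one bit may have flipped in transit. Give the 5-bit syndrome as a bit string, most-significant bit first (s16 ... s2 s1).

01010

s1: b1⊕b3⊕b5⊕b7⊕b9⊕b11⊕b13⊕b15⊕b17⊕b19⊕b21⊕b23⊕b25⊕b27⊕b29⊕b31 = 0⊕1⊕1⊕1⊕0⊕0⊕1⊕0⊕1⊕0⊕1⊕1⊕0⊕1⊕0⊕0 = 0
s2: b2⊕b3⊕b6⊕b7⊕b10⊕b11⊕b14⊕b15⊕b18⊕b19⊕b22⊕b23⊕b26⊕b27⊕b30⊕b31 = 0⊕1⊕1⊕1⊕0⊕0⊕1⊕0⊕0⊕0⊕1⊕1⊕1⊕1⊕1⊕0 = 1
s4: b4⊕b5⊕b6⊕b7⊕b12⊕b13⊕b14⊕b15⊕b20⊕b21⊕b22⊕b23⊕b28⊕b29⊕b30⊕b31 = 1⊕1⊕1⊕1⊕0⊕1⊕1⊕0⊕1⊕1⊕1⊕1⊕1⊕0⊕1⊕0 = 0
s8: b8⊕b9⊕b10⊕b11⊕b12⊕b13⊕b14⊕b15⊕b24⊕b25⊕b26⊕b27⊕b28⊕b29⊕b30⊕b31 = 0⊕0⊕0⊕0⊕0⊕1⊕1⊕0⊕1⊕0⊕1⊕1⊕1⊕0⊕1⊕0 = 1
s16: b16⊕b17⊕b18⊕b19⊕b20⊕b21⊕b22⊕b23⊕b24⊕b25⊕b26⊕b27⊕b28⊕b29⊕b30⊕b31 = 0⊕1⊕0⊕0⊕1⊕1⊕1⊕1⊕1⊕0⊕1⊕1⊕1⊕0⊕1⊕0 = 0
Syndrome (s16...s1) = 01010 → position 10.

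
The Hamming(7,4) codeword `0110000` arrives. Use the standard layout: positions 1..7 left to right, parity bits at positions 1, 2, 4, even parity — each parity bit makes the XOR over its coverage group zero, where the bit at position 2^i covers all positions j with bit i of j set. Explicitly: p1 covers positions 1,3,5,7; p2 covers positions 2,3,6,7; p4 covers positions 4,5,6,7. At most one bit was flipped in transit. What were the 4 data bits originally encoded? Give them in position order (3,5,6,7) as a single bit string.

s1: b1⊕b3⊕b5⊕b7 = 0⊕1⊕0⊕0 = 1
s2: b2⊕b3⊕b6⊕b7 = 1⊕1⊕0⊕0 = 0
s4: b4⊕b5⊕b6⊕b7 = 0⊕0⊕0⊕0 = 0
Syndrome (s4...s1) = 001 → position 1.
Flip bit 1: corrected codeword = 1110000
Data bits at positions 3,5,6,7: 1000

1000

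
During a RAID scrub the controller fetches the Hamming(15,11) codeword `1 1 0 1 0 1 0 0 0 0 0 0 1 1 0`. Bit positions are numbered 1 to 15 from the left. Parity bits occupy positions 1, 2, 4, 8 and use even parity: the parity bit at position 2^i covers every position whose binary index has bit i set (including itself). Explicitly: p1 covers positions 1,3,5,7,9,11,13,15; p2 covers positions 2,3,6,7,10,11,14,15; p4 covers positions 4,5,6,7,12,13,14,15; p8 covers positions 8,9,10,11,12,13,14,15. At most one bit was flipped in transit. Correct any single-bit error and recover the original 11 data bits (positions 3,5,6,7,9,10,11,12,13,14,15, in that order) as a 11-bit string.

s1: b1⊕b3⊕b5⊕b7⊕b9⊕b11⊕b13⊕b15 = 1⊕0⊕0⊕0⊕0⊕0⊕1⊕0 = 0
s2: b2⊕b3⊕b6⊕b7⊕b10⊕b11⊕b14⊕b15 = 1⊕0⊕1⊕0⊕0⊕0⊕1⊕0 = 1
s4: b4⊕b5⊕b6⊕b7⊕b12⊕b13⊕b14⊕b15 = 1⊕0⊕1⊕0⊕0⊕1⊕1⊕0 = 0
s8: b8⊕b9⊕b10⊕b11⊕b12⊕b13⊕b14⊕b15 = 0⊕0⊕0⊕0⊕0⊕1⊕1⊕0 = 0
Syndrome (s8...s1) = 0010 → position 2.
Flip bit 2: corrected codeword = 100101000000110
Data bits at positions 3,5,6,7,9,10,11,12,13,14,15: 00100000110

00100000110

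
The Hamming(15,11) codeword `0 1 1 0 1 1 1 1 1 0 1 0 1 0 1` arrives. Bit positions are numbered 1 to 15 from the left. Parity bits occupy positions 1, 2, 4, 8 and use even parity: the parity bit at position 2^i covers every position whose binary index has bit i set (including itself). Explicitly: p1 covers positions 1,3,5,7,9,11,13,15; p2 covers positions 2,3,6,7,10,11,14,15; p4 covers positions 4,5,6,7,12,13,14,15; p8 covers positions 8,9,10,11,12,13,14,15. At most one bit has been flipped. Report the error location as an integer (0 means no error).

13

s1: b1⊕b3⊕b5⊕b7⊕b9⊕b11⊕b13⊕b15 = 0⊕1⊕1⊕1⊕1⊕1⊕1⊕1 = 1
s2: b2⊕b3⊕b6⊕b7⊕b10⊕b11⊕b14⊕b15 = 1⊕1⊕1⊕1⊕0⊕1⊕0⊕1 = 0
s4: b4⊕b5⊕b6⊕b7⊕b12⊕b13⊕b14⊕b15 = 0⊕1⊕1⊕1⊕0⊕1⊕0⊕1 = 1
s8: b8⊕b9⊕b10⊕b11⊕b12⊕b13⊕b14⊕b15 = 1⊕1⊕0⊕1⊕0⊕1⊕0⊕1 = 1
Syndrome (s8...s1) = 1101 → position 13.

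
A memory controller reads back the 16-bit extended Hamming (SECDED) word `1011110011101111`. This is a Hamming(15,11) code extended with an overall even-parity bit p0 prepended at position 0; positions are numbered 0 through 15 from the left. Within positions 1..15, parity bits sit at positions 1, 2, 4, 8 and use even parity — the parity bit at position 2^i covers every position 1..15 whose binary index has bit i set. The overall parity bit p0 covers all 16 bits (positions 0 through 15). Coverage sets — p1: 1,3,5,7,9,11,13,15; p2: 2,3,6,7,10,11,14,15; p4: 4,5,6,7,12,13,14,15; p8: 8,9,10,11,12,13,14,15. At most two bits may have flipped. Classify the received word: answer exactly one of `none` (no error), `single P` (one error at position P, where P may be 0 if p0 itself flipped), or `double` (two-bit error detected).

double

s1: b1⊕b3⊕b5⊕b7⊕b9⊕b11⊕b13⊕b15 = 0⊕1⊕1⊕0⊕1⊕0⊕1⊕1 = 1
s2: b2⊕b3⊕b6⊕b7⊕b10⊕b11⊕b14⊕b15 = 1⊕1⊕0⊕0⊕1⊕0⊕1⊕1 = 1
s4: b4⊕b5⊕b6⊕b7⊕b12⊕b13⊕b14⊕b15 = 1⊕1⊕0⊕0⊕1⊕1⊕1⊕1 = 0
s8: b8⊕b9⊕b10⊕b11⊕b12⊕b13⊕b14⊕b15 = 1⊕1⊕1⊕0⊕1⊕1⊕1⊕1 = 1
Syndrome (s8...s1) = 1011 → position 11.
Overall parity (XOR of all 16 bits, including p0): 1⊕0⊕1⊕1⊕1⊕1⊕0⊕0⊕1⊕1⊕1⊕0⊕1⊕1⊕1⊕1 = 0
Overall=0, syndrome position=11 → double-bit error detected (uncorrectable).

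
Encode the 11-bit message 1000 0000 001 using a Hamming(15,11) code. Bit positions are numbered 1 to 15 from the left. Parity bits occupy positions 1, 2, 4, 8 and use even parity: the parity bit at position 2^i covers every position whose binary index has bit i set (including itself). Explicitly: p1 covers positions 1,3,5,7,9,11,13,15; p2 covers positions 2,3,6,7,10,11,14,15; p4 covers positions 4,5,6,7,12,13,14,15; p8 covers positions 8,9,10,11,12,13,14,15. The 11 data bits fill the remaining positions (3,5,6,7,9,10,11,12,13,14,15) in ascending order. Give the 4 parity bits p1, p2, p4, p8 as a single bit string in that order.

0011

Place data bits at non-power-of-two positions: b3=1, b5=0, b6=0, b7=0, b9=0, b10=0, b11=0, b12=0, b13=0, b14=0, b15=1.
p1 = XOR of data positions {3,5,7,9,11,13,15} = 1⊕0⊕0⊕0⊕0⊕0⊕1 = 0
p2 = XOR of data positions {3,6,7,10,11,14,15} = 1⊕0⊕0⊕0⊕0⊕0⊕1 = 0
p4 = XOR of data positions {5,6,7,12,13,14,15} = 0⊕0⊕0⊕0⊕0⊕0⊕1 = 1
p8 = XOR of data positions {9,10,11,12,13,14,15} = 0⊕0⊕0⊕0⊕0⊕0⊕1 = 1
Parity bits p1,p2,p4,p8 = 0011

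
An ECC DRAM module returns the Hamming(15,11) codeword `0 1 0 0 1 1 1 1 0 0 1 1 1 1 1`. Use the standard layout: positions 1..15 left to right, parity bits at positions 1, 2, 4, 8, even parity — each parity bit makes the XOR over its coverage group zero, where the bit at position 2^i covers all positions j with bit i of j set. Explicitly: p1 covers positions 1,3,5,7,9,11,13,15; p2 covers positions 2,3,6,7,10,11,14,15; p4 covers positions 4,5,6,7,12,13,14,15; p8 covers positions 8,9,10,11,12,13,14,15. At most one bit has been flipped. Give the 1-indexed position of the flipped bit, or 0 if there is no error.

s1: b1⊕b3⊕b5⊕b7⊕b9⊕b11⊕b13⊕b15 = 0⊕0⊕1⊕1⊕0⊕1⊕1⊕1 = 1
s2: b2⊕b3⊕b6⊕b7⊕b10⊕b11⊕b14⊕b15 = 1⊕0⊕1⊕1⊕0⊕1⊕1⊕1 = 0
s4: b4⊕b5⊕b6⊕b7⊕b12⊕b13⊕b14⊕b15 = 0⊕1⊕1⊕1⊕1⊕1⊕1⊕1 = 1
s8: b8⊕b9⊕b10⊕b11⊕b12⊕b13⊕b14⊕b15 = 1⊕0⊕0⊕1⊕1⊕1⊕1⊕1 = 0
Syndrome (s8...s1) = 0101 → position 5.

5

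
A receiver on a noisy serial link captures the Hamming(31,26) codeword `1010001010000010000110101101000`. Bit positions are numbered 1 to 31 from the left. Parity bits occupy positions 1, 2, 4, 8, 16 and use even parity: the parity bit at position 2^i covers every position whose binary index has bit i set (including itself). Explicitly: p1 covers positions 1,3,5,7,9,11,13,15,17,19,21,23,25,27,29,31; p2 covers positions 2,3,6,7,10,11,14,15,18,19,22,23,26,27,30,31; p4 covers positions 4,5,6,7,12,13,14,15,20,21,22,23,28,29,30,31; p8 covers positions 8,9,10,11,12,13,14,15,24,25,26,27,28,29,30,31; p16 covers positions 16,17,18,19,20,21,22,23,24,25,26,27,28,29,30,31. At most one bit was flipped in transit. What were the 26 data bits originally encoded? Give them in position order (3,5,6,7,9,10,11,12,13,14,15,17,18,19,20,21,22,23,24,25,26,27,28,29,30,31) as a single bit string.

s1: b1⊕b3⊕b5⊕b7⊕b9⊕b11⊕b13⊕b15⊕b17⊕b19⊕b21⊕b23⊕b25⊕b27⊕b29⊕b31 = 1⊕1⊕0⊕1⊕1⊕0⊕0⊕1⊕0⊕0⊕1⊕1⊕1⊕0⊕0⊕0 = 0
s2: b2⊕b3⊕b6⊕b7⊕b10⊕b11⊕b14⊕b15⊕b18⊕b19⊕b22⊕b23⊕b26⊕b27⊕b30⊕b31 = 0⊕1⊕0⊕1⊕0⊕0⊕0⊕1⊕0⊕0⊕0⊕1⊕1⊕0⊕0⊕0 = 1
s4: b4⊕b5⊕b6⊕b7⊕b12⊕b13⊕b14⊕b15⊕b20⊕b21⊕b22⊕b23⊕b28⊕b29⊕b30⊕b31 = 0⊕0⊕0⊕1⊕0⊕0⊕0⊕1⊕1⊕1⊕0⊕1⊕1⊕0⊕0⊕0 = 0
s8: b8⊕b9⊕b10⊕b11⊕b12⊕b13⊕b14⊕b15⊕b24⊕b25⊕b26⊕b27⊕b28⊕b29⊕b30⊕b31 = 0⊕1⊕0⊕0⊕0⊕0⊕0⊕1⊕0⊕1⊕1⊕0⊕1⊕0⊕0⊕0 = 1
s16: b16⊕b17⊕b18⊕b19⊕b20⊕b21⊕b22⊕b23⊕b24⊕b25⊕b26⊕b27⊕b28⊕b29⊕b30⊕b31 = 0⊕0⊕0⊕0⊕1⊕1⊕0⊕1⊕0⊕1⊕1⊕0⊕1⊕0⊕0⊕0 = 0
Syndrome (s16...s1) = 01010 → position 10.
Flip bit 10: corrected codeword = 1010001011000010000110101101000
Data bits at positions 3,5,6,7,9,10,11,12,13,14,15,17,18,19,20,21,22,23,24,25,26,27,28,29,30,31: 10011100001000110101101000

10011100001000110101101000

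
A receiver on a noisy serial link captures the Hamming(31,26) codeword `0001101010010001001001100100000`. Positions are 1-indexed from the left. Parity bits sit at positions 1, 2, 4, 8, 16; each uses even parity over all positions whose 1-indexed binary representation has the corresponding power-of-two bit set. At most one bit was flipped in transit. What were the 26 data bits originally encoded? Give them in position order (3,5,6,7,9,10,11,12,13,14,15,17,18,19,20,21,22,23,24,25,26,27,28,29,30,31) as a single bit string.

s1: b1⊕b3⊕b5⊕b7⊕b9⊕b11⊕b13⊕b15⊕b17⊕b19⊕b21⊕b23⊕b25⊕b27⊕b29⊕b31 = 0⊕0⊕1⊕1⊕1⊕0⊕0⊕0⊕0⊕1⊕0⊕1⊕0⊕0⊕0⊕0 = 1
s2: b2⊕b3⊕b6⊕b7⊕b10⊕b11⊕b14⊕b15⊕b18⊕b19⊕b22⊕b23⊕b26⊕b27⊕b30⊕b31 = 0⊕0⊕0⊕1⊕0⊕0⊕0⊕0⊕0⊕1⊕1⊕1⊕1⊕0⊕0⊕0 = 1
s4: b4⊕b5⊕b6⊕b7⊕b12⊕b13⊕b14⊕b15⊕b20⊕b21⊕b22⊕b23⊕b28⊕b29⊕b30⊕b31 = 1⊕1⊕0⊕1⊕1⊕0⊕0⊕0⊕0⊕0⊕1⊕1⊕0⊕0⊕0⊕0 = 0
s8: b8⊕b9⊕b10⊕b11⊕b12⊕b13⊕b14⊕b15⊕b24⊕b25⊕b26⊕b27⊕b28⊕b29⊕b30⊕b31 = 0⊕1⊕0⊕0⊕1⊕0⊕0⊕0⊕0⊕0⊕1⊕0⊕0⊕0⊕0⊕0 = 1
s16: b16⊕b17⊕b18⊕b19⊕b20⊕b21⊕b22⊕b23⊕b24⊕b25⊕b26⊕b27⊕b28⊕b29⊕b30⊕b31 = 1⊕0⊕0⊕1⊕0⊕0⊕1⊕1⊕0⊕0⊕1⊕0⊕0⊕0⊕0⊕0 = 1
Syndrome (s16...s1) = 11011 → position 27.
Flip bit 27: corrected codeword = 0001101010010001001001100110000
Data bits at positions 3,5,6,7,9,10,11,12,13,14,15,17,18,19,20,21,22,23,24,25,26,27,28,29,30,31: 01011001000001001100110000

01011001000001001100110000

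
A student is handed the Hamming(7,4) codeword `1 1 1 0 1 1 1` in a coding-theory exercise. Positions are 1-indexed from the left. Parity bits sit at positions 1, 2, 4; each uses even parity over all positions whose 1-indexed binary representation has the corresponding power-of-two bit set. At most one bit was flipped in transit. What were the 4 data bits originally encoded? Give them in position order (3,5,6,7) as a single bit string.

1111

s1: b1⊕b3⊕b5⊕b7 = 1⊕1⊕1⊕1 = 0
s2: b2⊕b3⊕b6⊕b7 = 1⊕1⊕1⊕1 = 0
s4: b4⊕b5⊕b6⊕b7 = 0⊕1⊕1⊕1 = 1
Syndrome (s4...s1) = 100 → position 4.
Flip bit 4: corrected codeword = 1111111
Data bits at positions 3,5,6,7: 1111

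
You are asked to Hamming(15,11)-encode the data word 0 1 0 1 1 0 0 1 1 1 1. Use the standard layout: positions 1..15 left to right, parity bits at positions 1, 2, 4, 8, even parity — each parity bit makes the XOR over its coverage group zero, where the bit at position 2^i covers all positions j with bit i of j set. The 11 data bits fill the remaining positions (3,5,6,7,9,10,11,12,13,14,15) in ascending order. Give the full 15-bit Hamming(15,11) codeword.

110010111001111

Place data bits at non-power-of-two positions: b3=0, b5=1, b6=0, b7=1, b9=1, b10=0, b11=0, b12=1, b13=1, b14=1, b15=1.
p1 = XOR of data positions {3,5,7,9,11,13,15} = 0⊕1⊕1⊕1⊕0⊕1⊕1 = 1
p2 = XOR of data positions {3,6,7,10,11,14,15} = 0⊕0⊕1⊕0⊕0⊕1⊕1 = 1
p4 = XOR of data positions {5,6,7,12,13,14,15} = 1⊕0⊕1⊕1⊕1⊕1⊕1 = 0
p8 = XOR of data positions {9,10,11,12,13,14,15} = 1⊕0⊕0⊕1⊕1⊕1⊕1 = 1
Codeword b1..b15 = 110010111001111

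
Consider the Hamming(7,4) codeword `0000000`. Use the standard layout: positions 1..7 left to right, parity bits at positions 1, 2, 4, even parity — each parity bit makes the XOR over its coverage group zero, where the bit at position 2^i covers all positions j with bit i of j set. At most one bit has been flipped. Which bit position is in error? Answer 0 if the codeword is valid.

0

s1: b1⊕b3⊕b5⊕b7 = 0⊕0⊕0⊕0 = 0
s2: b2⊕b3⊕b6⊕b7 = 0⊕0⊕0⊕0 = 0
s4: b4⊕b5⊕b6⊕b7 = 0⊕0⊕0⊕0 = 0
Syndrome (s4...s1) = 000 → position 0 (no error).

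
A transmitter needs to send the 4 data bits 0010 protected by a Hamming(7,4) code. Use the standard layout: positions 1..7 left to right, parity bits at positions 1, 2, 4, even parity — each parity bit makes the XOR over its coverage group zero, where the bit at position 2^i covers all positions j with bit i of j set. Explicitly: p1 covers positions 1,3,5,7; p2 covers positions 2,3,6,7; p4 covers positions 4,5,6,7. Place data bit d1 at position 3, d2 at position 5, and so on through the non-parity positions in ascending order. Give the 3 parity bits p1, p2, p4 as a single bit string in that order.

011

Place data bits at non-power-of-two positions: b3=0, b5=0, b6=1, b7=0.
p1 = XOR of data positions {3,5,7} = 0⊕0⊕0 = 0
p2 = XOR of data positions {3,6,7} = 0⊕1⊕0 = 1
p4 = XOR of data positions {5,6,7} = 0⊕1⊕0 = 1
Parity bits p1,p2,p4 = 011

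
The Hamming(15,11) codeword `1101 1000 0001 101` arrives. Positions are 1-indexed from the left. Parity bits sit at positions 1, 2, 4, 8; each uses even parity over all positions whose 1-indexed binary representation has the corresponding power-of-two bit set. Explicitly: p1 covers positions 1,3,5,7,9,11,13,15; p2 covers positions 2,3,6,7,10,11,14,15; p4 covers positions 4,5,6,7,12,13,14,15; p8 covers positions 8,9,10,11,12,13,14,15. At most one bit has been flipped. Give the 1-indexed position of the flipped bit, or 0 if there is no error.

s1: b1⊕b3⊕b5⊕b7⊕b9⊕b11⊕b13⊕b15 = 1⊕0⊕1⊕0⊕0⊕0⊕1⊕1 = 0
s2: b2⊕b3⊕b6⊕b7⊕b10⊕b11⊕b14⊕b15 = 1⊕0⊕0⊕0⊕0⊕0⊕0⊕1 = 0
s4: b4⊕b5⊕b6⊕b7⊕b12⊕b13⊕b14⊕b15 = 1⊕1⊕0⊕0⊕1⊕1⊕0⊕1 = 1
s8: b8⊕b9⊕b10⊕b11⊕b12⊕b13⊕b14⊕b15 = 0⊕0⊕0⊕0⊕1⊕1⊕0⊕1 = 1
Syndrome (s8...s1) = 1100 → position 12.

12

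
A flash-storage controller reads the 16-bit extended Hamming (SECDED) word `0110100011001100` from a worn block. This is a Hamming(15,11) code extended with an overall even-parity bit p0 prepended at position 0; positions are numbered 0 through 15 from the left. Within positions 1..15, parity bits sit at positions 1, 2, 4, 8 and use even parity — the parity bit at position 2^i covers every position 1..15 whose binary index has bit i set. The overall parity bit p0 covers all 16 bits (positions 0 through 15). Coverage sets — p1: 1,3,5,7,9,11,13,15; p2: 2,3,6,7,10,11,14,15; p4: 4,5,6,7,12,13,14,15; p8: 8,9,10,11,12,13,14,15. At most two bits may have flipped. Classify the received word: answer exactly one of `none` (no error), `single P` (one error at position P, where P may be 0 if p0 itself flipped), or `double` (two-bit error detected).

single 7

s1: b1⊕b3⊕b5⊕b7⊕b9⊕b11⊕b13⊕b15 = 1⊕0⊕0⊕0⊕1⊕0⊕1⊕0 = 1
s2: b2⊕b3⊕b6⊕b7⊕b10⊕b11⊕b14⊕b15 = 1⊕0⊕0⊕0⊕0⊕0⊕0⊕0 = 1
s4: b4⊕b5⊕b6⊕b7⊕b12⊕b13⊕b14⊕b15 = 1⊕0⊕0⊕0⊕1⊕1⊕0⊕0 = 1
s8: b8⊕b9⊕b10⊕b11⊕b12⊕b13⊕b14⊕b15 = 1⊕1⊕0⊕0⊕1⊕1⊕0⊕0 = 0
Syndrome (s8...s1) = 0111 → position 7.
Overall parity (XOR of all 16 bits, including p0): 0⊕1⊕1⊕0⊕1⊕0⊕0⊕0⊕1⊕1⊕0⊕0⊕1⊕1⊕0⊕0 = 1
Overall=1, syndrome position=7 → single-bit error at position 7.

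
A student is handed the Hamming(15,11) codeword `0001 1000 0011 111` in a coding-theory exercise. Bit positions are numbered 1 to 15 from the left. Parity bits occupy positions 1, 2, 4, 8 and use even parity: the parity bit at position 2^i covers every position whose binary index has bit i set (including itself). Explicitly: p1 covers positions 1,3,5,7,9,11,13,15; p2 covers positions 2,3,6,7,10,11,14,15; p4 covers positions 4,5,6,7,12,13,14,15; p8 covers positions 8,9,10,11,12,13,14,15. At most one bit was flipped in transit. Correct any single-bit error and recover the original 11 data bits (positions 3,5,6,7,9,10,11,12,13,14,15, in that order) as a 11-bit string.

s1: b1⊕b3⊕b5⊕b7⊕b9⊕b11⊕b13⊕b15 = 0⊕0⊕1⊕0⊕0⊕1⊕1⊕1 = 0
s2: b2⊕b3⊕b6⊕b7⊕b10⊕b11⊕b14⊕b15 = 0⊕0⊕0⊕0⊕0⊕1⊕1⊕1 = 1
s4: b4⊕b5⊕b6⊕b7⊕b12⊕b13⊕b14⊕b15 = 1⊕1⊕0⊕0⊕1⊕1⊕1⊕1 = 0
s8: b8⊕b9⊕b10⊕b11⊕b12⊕b13⊕b14⊕b15 = 0⊕0⊕0⊕1⊕1⊕1⊕1⊕1 = 1
Syndrome (s8...s1) = 1010 → position 10.
Flip bit 10: corrected codeword = 000110000111111
Data bits at positions 3,5,6,7,9,10,11,12,13,14,15: 01000111111

01000111111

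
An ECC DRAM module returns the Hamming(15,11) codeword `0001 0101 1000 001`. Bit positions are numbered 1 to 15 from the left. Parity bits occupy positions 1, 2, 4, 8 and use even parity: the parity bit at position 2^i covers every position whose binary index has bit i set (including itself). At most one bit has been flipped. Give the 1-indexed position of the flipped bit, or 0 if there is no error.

s1: b1⊕b3⊕b5⊕b7⊕b9⊕b11⊕b13⊕b15 = 0⊕0⊕0⊕0⊕1⊕0⊕0⊕1 = 0
s2: b2⊕b3⊕b6⊕b7⊕b10⊕b11⊕b14⊕b15 = 0⊕0⊕1⊕0⊕0⊕0⊕0⊕1 = 0
s4: b4⊕b5⊕b6⊕b7⊕b12⊕b13⊕b14⊕b15 = 1⊕0⊕1⊕0⊕0⊕0⊕0⊕1 = 1
s8: b8⊕b9⊕b10⊕b11⊕b12⊕b13⊕b14⊕b15 = 1⊕1⊕0⊕0⊕0⊕0⊕0⊕1 = 1
Syndrome (s8...s1) = 1100 → position 12.

12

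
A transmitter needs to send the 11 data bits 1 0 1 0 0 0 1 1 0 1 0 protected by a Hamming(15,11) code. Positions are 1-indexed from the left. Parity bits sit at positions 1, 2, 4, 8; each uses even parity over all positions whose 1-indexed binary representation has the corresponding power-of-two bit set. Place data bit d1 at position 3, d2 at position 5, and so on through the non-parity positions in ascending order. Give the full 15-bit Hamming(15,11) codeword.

001101010011010

Place data bits at non-power-of-two positions: b3=1, b5=0, b6=1, b7=0, b9=0, b10=0, b11=1, b12=1, b13=0, b14=1, b15=0.
p1 = XOR of data positions {3,5,7,9,11,13,15} = 1⊕0⊕0⊕0⊕1⊕0⊕0 = 0
p2 = XOR of data positions {3,6,7,10,11,14,15} = 1⊕1⊕0⊕0⊕1⊕1⊕0 = 0
p4 = XOR of data positions {5,6,7,12,13,14,15} = 0⊕1⊕0⊕1⊕0⊕1⊕0 = 1
p8 = XOR of data positions {9,10,11,12,13,14,15} = 0⊕0⊕1⊕1⊕0⊕1⊕0 = 1
Codeword b1..b15 = 001101010011010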